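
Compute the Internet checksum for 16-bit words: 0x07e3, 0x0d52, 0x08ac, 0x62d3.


Sum all words (with carry folding):
+ 0x07e3 = 0x07e3
+ 0x0d52 = 0x1535
+ 0x08ac = 0x1de1
+ 0x62d3 = 0x80b4
One's complement: ~0x80b4
Checksum = 0x7f4b


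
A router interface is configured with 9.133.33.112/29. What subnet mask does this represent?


/29 means 29 network bits, 3 host bits
Binary: 11111111111111111111111111111000
Mask: 255.255.255.248


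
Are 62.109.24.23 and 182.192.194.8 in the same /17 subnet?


Mask: 255.255.128.0
62.109.24.23 AND mask = 62.109.0.0
182.192.194.8 AND mask = 182.192.128.0
No, different subnets (62.109.0.0 vs 182.192.128.0)


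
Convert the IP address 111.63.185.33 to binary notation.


111 = 01101111
63 = 00111111
185 = 10111001
33 = 00100001
Binary: 01101111.00111111.10111001.00100001


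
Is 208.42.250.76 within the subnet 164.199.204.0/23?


Subnet network: 164.199.204.0
Test IP AND mask: 208.42.250.0
No, 208.42.250.76 is not in 164.199.204.0/23


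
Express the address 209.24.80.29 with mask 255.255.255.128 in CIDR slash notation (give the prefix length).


Binary: 11111111.11111111.11111111.10000000
Count leading 1s
Prefix: /25


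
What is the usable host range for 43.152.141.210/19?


Network: 43.152.128.0
Broadcast: 43.152.159.255
First usable = network + 1
Last usable = broadcast - 1
Range: 43.152.128.1 to 43.152.159.254


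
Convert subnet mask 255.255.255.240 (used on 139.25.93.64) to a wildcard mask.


Subnet mask: 255.255.255.240
Wildcard = 255.255.255.255 - subnet mask
255 - 255 = 0
255 - 255 = 0
255 - 255 = 0
255 - 240 = 15
Wildcard: 0.0.0.15


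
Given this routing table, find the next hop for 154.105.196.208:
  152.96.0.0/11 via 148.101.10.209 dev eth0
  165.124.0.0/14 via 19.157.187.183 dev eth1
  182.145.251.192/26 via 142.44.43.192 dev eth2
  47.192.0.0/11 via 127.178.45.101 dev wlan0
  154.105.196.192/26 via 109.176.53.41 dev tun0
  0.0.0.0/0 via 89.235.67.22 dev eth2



Longest prefix match for 154.105.196.208:
  /11 152.96.0.0: no
  /14 165.124.0.0: no
  /26 182.145.251.192: no
  /11 47.192.0.0: no
  /26 154.105.196.192: MATCH
  /0 0.0.0.0: MATCH
Selected: next-hop 109.176.53.41 via tun0 (matched /26)


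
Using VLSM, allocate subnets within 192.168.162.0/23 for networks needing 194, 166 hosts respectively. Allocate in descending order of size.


194 hosts -> /24 (254 usable): 192.168.162.0/24
166 hosts -> /24 (254 usable): 192.168.163.0/24
Allocation: 192.168.162.0/24 (194 hosts, 254 usable); 192.168.163.0/24 (166 hosts, 254 usable)


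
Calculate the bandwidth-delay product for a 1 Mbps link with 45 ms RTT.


BDP = bandwidth * RTT
= 1 Mbps * 45 ms
= 1 * 1e6 * 45 / 1000 bits
= 45000 bits
= 5625 bytes
= 5.4932 KB
BDP = 45000 bits (5625 bytes)


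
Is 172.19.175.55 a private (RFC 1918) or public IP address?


RFC 1918 private ranges:
  10.0.0.0/8 (10.0.0.0 - 10.255.255.255)
  172.16.0.0/12 (172.16.0.0 - 172.31.255.255)
  192.168.0.0/16 (192.168.0.0 - 192.168.255.255)
Private (in 172.16.0.0/12)


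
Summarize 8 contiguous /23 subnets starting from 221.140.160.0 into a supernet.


Original prefix: /23
Number of subnets: 8 = 2^3
New prefix = 23 - 3 = 20
Supernet: 221.140.160.0/20


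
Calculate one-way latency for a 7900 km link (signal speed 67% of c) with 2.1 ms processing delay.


Speed = 0.67 * 3e5 km/s = 201000 km/s
Propagation delay = 7900 / 201000 = 0.0393 s = 39.3035 ms
Processing delay = 2.1 ms
Total one-way latency = 41.4035 ms


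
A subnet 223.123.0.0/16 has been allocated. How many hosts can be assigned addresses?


Host bits = 32 - 16 = 16
Total addresses = 2^16 = 65536
Usable = total - 2 (network and broadcast)
Usable hosts: 65534


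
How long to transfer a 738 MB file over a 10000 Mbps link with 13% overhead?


Effective throughput = 10000 * (1 - 13/100) = 8700 Mbps
File size in Mb = 738 * 8 = 5904 Mb
Time = 5904 / 8700
Time = 0.6786 seconds


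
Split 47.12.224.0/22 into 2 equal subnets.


New prefix = 22 + 1 = 23
Each subnet has 512 addresses
  47.12.224.0/23
  47.12.226.0/23
Subnets: 47.12.224.0/23, 47.12.226.0/23


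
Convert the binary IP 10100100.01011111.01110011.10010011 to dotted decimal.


10100100 = 164
01011111 = 95
01110011 = 115
10010011 = 147
IP: 164.95.115.147


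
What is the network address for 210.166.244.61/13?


IP:   11010010.10100110.11110100.00111101
Mask: 11111111.11111000.00000000.00000000
AND operation:
Net:  11010010.10100000.00000000.00000000
Network: 210.160.0.0/13


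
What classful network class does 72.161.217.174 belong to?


First octet: 72
Binary: 01001000
0xxxxxxx -> Class A (1-126)
Class A, default mask 255.0.0.0 (/8)


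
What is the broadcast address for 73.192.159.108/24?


Network: 73.192.159.0/24
Host bits = 8
Set all host bits to 1:
Broadcast: 73.192.159.255


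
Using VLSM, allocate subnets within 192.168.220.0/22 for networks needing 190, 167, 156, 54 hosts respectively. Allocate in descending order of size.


190 hosts -> /24 (254 usable): 192.168.220.0/24
167 hosts -> /24 (254 usable): 192.168.221.0/24
156 hosts -> /24 (254 usable): 192.168.222.0/24
54 hosts -> /26 (62 usable): 192.168.223.0/26
Allocation: 192.168.220.0/24 (190 hosts, 254 usable); 192.168.221.0/24 (167 hosts, 254 usable); 192.168.222.0/24 (156 hosts, 254 usable); 192.168.223.0/26 (54 hosts, 62 usable)


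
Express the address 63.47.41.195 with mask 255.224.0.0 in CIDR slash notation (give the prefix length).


Binary: 11111111.11100000.00000000.00000000
Count leading 1s
Prefix: /11


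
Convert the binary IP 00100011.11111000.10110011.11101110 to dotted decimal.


00100011 = 35
11111000 = 248
10110011 = 179
11101110 = 238
IP: 35.248.179.238


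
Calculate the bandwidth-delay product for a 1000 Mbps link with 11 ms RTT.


BDP = bandwidth * RTT
= 1000 Mbps * 11 ms
= 1000 * 1e6 * 11 / 1000 bits
= 11000000 bits
= 1375000 bytes
= 1342.7734 KB
BDP = 11000000 bits (1375000 bytes)


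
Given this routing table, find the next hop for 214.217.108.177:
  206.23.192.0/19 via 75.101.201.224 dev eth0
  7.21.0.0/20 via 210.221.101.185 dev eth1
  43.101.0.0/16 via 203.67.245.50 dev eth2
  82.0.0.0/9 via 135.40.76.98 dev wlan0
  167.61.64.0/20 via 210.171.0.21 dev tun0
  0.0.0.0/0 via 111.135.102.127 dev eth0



Longest prefix match for 214.217.108.177:
  /19 206.23.192.0: no
  /20 7.21.0.0: no
  /16 43.101.0.0: no
  /9 82.0.0.0: no
  /20 167.61.64.0: no
  /0 0.0.0.0: MATCH
Selected: next-hop 111.135.102.127 via eth0 (matched /0)


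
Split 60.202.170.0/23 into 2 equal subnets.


New prefix = 23 + 1 = 24
Each subnet has 256 addresses
  60.202.170.0/24
  60.202.171.0/24
Subnets: 60.202.170.0/24, 60.202.171.0/24


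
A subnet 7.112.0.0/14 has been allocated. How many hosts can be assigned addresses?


Host bits = 32 - 14 = 18
Total addresses = 2^18 = 262144
Usable = total - 2 (network and broadcast)
Usable hosts: 262142


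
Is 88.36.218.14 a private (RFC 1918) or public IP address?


RFC 1918 private ranges:
  10.0.0.0/8 (10.0.0.0 - 10.255.255.255)
  172.16.0.0/12 (172.16.0.0 - 172.31.255.255)
  192.168.0.0/16 (192.168.0.0 - 192.168.255.255)
Public (not in any RFC 1918 range)


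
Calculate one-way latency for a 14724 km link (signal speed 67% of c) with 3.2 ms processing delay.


Speed = 0.67 * 3e5 km/s = 201000 km/s
Propagation delay = 14724 / 201000 = 0.0733 s = 73.2537 ms
Processing delay = 3.2 ms
Total one-way latency = 76.4537 ms


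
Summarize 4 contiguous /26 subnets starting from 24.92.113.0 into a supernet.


Original prefix: /26
Number of subnets: 4 = 2^2
New prefix = 26 - 2 = 24
Supernet: 24.92.113.0/24


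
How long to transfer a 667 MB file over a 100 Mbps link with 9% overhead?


Effective throughput = 100 * (1 - 9/100) = 91 Mbps
File size in Mb = 667 * 8 = 5336 Mb
Time = 5336 / 91
Time = 58.6374 seconds


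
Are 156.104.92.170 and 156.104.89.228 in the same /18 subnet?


Mask: 255.255.192.0
156.104.92.170 AND mask = 156.104.64.0
156.104.89.228 AND mask = 156.104.64.0
Yes, same subnet (156.104.64.0)


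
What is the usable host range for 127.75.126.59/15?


Network: 127.74.0.0
Broadcast: 127.75.255.255
First usable = network + 1
Last usable = broadcast - 1
Range: 127.74.0.1 to 127.75.255.254


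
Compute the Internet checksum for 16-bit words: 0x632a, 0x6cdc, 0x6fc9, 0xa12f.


Sum all words (with carry folding):
+ 0x632a = 0x632a
+ 0x6cdc = 0xd006
+ 0x6fc9 = 0x3fd0
+ 0xa12f = 0xe0ff
One's complement: ~0xe0ff
Checksum = 0x1f00


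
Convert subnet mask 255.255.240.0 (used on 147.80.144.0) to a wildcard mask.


Subnet mask: 255.255.240.0
Wildcard = 255.255.255.255 - subnet mask
255 - 255 = 0
255 - 255 = 0
255 - 240 = 15
255 - 0 = 255
Wildcard: 0.0.15.255


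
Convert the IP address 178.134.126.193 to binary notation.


178 = 10110010
134 = 10000110
126 = 01111110
193 = 11000001
Binary: 10110010.10000110.01111110.11000001


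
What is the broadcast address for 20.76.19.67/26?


Network: 20.76.19.64/26
Host bits = 6
Set all host bits to 1:
Broadcast: 20.76.19.127


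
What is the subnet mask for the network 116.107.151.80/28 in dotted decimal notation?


/28 means 28 network bits, 4 host bits
Binary: 11111111111111111111111111110000
Mask: 255.255.255.240


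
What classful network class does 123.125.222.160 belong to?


First octet: 123
Binary: 01111011
0xxxxxxx -> Class A (1-126)
Class A, default mask 255.0.0.0 (/8)


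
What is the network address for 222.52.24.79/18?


IP:   11011110.00110100.00011000.01001111
Mask: 11111111.11111111.11000000.00000000
AND operation:
Net:  11011110.00110100.00000000.00000000
Network: 222.52.0.0/18


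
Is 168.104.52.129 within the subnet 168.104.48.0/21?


Subnet network: 168.104.48.0
Test IP AND mask: 168.104.48.0
Yes, 168.104.52.129 is in 168.104.48.0/21


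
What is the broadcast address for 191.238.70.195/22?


Network: 191.238.68.0/22
Host bits = 10
Set all host bits to 1:
Broadcast: 191.238.71.255


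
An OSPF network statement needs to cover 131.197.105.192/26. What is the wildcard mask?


Subnet mask: 255.255.255.192
Wildcard = 255.255.255.255 - subnet mask
255 - 255 = 0
255 - 255 = 0
255 - 255 = 0
255 - 192 = 63
Wildcard: 0.0.0.63


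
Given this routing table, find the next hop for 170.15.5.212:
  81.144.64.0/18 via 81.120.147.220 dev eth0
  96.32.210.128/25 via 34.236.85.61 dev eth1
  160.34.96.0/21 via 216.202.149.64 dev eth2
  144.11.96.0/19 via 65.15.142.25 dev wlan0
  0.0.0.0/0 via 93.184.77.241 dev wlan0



Longest prefix match for 170.15.5.212:
  /18 81.144.64.0: no
  /25 96.32.210.128: no
  /21 160.34.96.0: no
  /19 144.11.96.0: no
  /0 0.0.0.0: MATCH
Selected: next-hop 93.184.77.241 via wlan0 (matched /0)


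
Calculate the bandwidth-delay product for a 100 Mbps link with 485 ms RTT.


BDP = bandwidth * RTT
= 100 Mbps * 485 ms
= 100 * 1e6 * 485 / 1000 bits
= 48500000 bits
= 6062500 bytes
= 5920.4102 KB
BDP = 48500000 bits (6062500 bytes)


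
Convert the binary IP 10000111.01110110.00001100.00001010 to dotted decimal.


10000111 = 135
01110110 = 118
00001100 = 12
00001010 = 10
IP: 135.118.12.10


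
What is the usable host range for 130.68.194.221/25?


Network: 130.68.194.128
Broadcast: 130.68.194.255
First usable = network + 1
Last usable = broadcast - 1
Range: 130.68.194.129 to 130.68.194.254


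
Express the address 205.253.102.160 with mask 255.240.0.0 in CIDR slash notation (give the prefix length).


Binary: 11111111.11110000.00000000.00000000
Count leading 1s
Prefix: /12


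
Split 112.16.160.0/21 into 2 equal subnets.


New prefix = 21 + 1 = 22
Each subnet has 1024 addresses
  112.16.160.0/22
  112.16.164.0/22
Subnets: 112.16.160.0/22, 112.16.164.0/22


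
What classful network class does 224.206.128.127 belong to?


First octet: 224
Binary: 11100000
1110xxxx -> Class D (224-239)
Class D (multicast), default mask N/A


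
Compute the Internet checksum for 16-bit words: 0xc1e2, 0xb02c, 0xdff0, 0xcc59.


Sum all words (with carry folding):
+ 0xc1e2 = 0xc1e2
+ 0xb02c = 0x720f
+ 0xdff0 = 0x5200
+ 0xcc59 = 0x1e5a
One's complement: ~0x1e5a
Checksum = 0xe1a5


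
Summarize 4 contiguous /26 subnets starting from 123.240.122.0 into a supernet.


Original prefix: /26
Number of subnets: 4 = 2^2
New prefix = 26 - 2 = 24
Supernet: 123.240.122.0/24


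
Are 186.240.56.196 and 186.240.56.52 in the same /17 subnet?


Mask: 255.255.128.0
186.240.56.196 AND mask = 186.240.0.0
186.240.56.52 AND mask = 186.240.0.0
Yes, same subnet (186.240.0.0)


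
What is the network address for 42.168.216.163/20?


IP:   00101010.10101000.11011000.10100011
Mask: 11111111.11111111.11110000.00000000
AND operation:
Net:  00101010.10101000.11010000.00000000
Network: 42.168.208.0/20


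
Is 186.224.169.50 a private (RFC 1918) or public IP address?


RFC 1918 private ranges:
  10.0.0.0/8 (10.0.0.0 - 10.255.255.255)
  172.16.0.0/12 (172.16.0.0 - 172.31.255.255)
  192.168.0.0/16 (192.168.0.0 - 192.168.255.255)
Public (not in any RFC 1918 range)


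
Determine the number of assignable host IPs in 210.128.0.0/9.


Host bits = 32 - 9 = 23
Total addresses = 2^23 = 8388608
Usable = total - 2 (network and broadcast)
Usable hosts: 8388606


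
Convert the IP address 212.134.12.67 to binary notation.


212 = 11010100
134 = 10000110
12 = 00001100
67 = 01000011
Binary: 11010100.10000110.00001100.01000011


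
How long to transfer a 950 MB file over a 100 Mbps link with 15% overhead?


Effective throughput = 100 * (1 - 15/100) = 85 Mbps
File size in Mb = 950 * 8 = 7600 Mb
Time = 7600 / 85
Time = 89.4118 seconds


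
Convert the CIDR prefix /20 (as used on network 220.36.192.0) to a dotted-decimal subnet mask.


/20 means 20 network bits, 12 host bits
Binary: 11111111111111111111000000000000
Mask: 255.255.240.0


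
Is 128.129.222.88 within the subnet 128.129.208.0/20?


Subnet network: 128.129.208.0
Test IP AND mask: 128.129.208.0
Yes, 128.129.222.88 is in 128.129.208.0/20


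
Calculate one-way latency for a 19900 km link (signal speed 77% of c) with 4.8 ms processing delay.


Speed = 0.77 * 3e5 km/s = 231000 km/s
Propagation delay = 19900 / 231000 = 0.0861 s = 86.1472 ms
Processing delay = 4.8 ms
Total one-way latency = 90.9472 ms


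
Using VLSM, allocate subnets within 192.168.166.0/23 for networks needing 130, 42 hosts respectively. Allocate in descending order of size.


130 hosts -> /24 (254 usable): 192.168.166.0/24
42 hosts -> /26 (62 usable): 192.168.167.0/26
Allocation: 192.168.166.0/24 (130 hosts, 254 usable); 192.168.167.0/26 (42 hosts, 62 usable)


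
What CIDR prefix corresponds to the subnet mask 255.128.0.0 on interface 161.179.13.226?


Binary: 11111111.10000000.00000000.00000000
Count leading 1s
Prefix: /9


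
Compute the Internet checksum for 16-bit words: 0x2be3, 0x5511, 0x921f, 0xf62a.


Sum all words (with carry folding):
+ 0x2be3 = 0x2be3
+ 0x5511 = 0x80f4
+ 0x921f = 0x1314
+ 0xf62a = 0x093f
One's complement: ~0x093f
Checksum = 0xf6c0


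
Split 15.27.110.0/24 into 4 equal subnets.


New prefix = 24 + 2 = 26
Each subnet has 64 addresses
  15.27.110.0/26
  15.27.110.64/26
  15.27.110.128/26
  15.27.110.192/26
Subnets: 15.27.110.0/26, 15.27.110.64/26, 15.27.110.128/26, 15.27.110.192/26


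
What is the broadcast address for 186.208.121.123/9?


Network: 186.128.0.0/9
Host bits = 23
Set all host bits to 1:
Broadcast: 186.255.255.255


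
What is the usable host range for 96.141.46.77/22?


Network: 96.141.44.0
Broadcast: 96.141.47.255
First usable = network + 1
Last usable = broadcast - 1
Range: 96.141.44.1 to 96.141.47.254


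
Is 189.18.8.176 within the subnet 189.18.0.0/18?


Subnet network: 189.18.0.0
Test IP AND mask: 189.18.0.0
Yes, 189.18.8.176 is in 189.18.0.0/18


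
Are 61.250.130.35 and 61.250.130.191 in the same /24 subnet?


Mask: 255.255.255.0
61.250.130.35 AND mask = 61.250.130.0
61.250.130.191 AND mask = 61.250.130.0
Yes, same subnet (61.250.130.0)


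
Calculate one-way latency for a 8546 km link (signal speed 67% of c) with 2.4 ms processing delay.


Speed = 0.67 * 3e5 km/s = 201000 km/s
Propagation delay = 8546 / 201000 = 0.0425 s = 42.5174 ms
Processing delay = 2.4 ms
Total one-way latency = 44.9174 ms


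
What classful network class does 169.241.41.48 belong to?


First octet: 169
Binary: 10101001
10xxxxxx -> Class B (128-191)
Class B, default mask 255.255.0.0 (/16)


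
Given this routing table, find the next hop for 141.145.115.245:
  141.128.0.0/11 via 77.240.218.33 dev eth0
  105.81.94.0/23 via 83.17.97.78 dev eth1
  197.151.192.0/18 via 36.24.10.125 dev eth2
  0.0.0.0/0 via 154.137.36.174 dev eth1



Longest prefix match for 141.145.115.245:
  /11 141.128.0.0: MATCH
  /23 105.81.94.0: no
  /18 197.151.192.0: no
  /0 0.0.0.0: MATCH
Selected: next-hop 77.240.218.33 via eth0 (matched /11)


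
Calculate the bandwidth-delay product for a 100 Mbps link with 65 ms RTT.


BDP = bandwidth * RTT
= 100 Mbps * 65 ms
= 100 * 1e6 * 65 / 1000 bits
= 6500000 bits
= 812500 bytes
= 793.457 KB
BDP = 6500000 bits (812500 bytes)


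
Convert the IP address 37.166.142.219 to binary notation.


37 = 00100101
166 = 10100110
142 = 10001110
219 = 11011011
Binary: 00100101.10100110.10001110.11011011


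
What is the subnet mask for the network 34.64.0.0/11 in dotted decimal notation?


/11 means 11 network bits, 21 host bits
Binary: 11111111111000000000000000000000
Mask: 255.224.0.0


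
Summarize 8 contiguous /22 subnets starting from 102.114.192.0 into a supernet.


Original prefix: /22
Number of subnets: 8 = 2^3
New prefix = 22 - 3 = 19
Supernet: 102.114.192.0/19


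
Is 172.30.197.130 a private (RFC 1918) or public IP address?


RFC 1918 private ranges:
  10.0.0.0/8 (10.0.0.0 - 10.255.255.255)
  172.16.0.0/12 (172.16.0.0 - 172.31.255.255)
  192.168.0.0/16 (192.168.0.0 - 192.168.255.255)
Private (in 172.16.0.0/12)


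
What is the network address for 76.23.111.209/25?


IP:   01001100.00010111.01101111.11010001
Mask: 11111111.11111111.11111111.10000000
AND operation:
Net:  01001100.00010111.01101111.10000000
Network: 76.23.111.128/25


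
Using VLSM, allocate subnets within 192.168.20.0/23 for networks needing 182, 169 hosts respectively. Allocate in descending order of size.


182 hosts -> /24 (254 usable): 192.168.20.0/24
169 hosts -> /24 (254 usable): 192.168.21.0/24
Allocation: 192.168.20.0/24 (182 hosts, 254 usable); 192.168.21.0/24 (169 hosts, 254 usable)


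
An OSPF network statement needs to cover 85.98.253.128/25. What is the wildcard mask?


Subnet mask: 255.255.255.128
Wildcard = 255.255.255.255 - subnet mask
255 - 255 = 0
255 - 255 = 0
255 - 255 = 0
255 - 128 = 127
Wildcard: 0.0.0.127


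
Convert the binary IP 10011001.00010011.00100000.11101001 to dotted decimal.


10011001 = 153
00010011 = 19
00100000 = 32
11101001 = 233
IP: 153.19.32.233


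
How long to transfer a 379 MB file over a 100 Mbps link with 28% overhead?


Effective throughput = 100 * (1 - 28/100) = 72 Mbps
File size in Mb = 379 * 8 = 3032 Mb
Time = 3032 / 72
Time = 42.1111 seconds


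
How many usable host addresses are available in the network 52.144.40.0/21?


Host bits = 32 - 21 = 11
Total addresses = 2^11 = 2048
Usable = total - 2 (network and broadcast)
Usable hosts: 2046


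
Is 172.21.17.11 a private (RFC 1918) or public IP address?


RFC 1918 private ranges:
  10.0.0.0/8 (10.0.0.0 - 10.255.255.255)
  172.16.0.0/12 (172.16.0.0 - 172.31.255.255)
  192.168.0.0/16 (192.168.0.0 - 192.168.255.255)
Private (in 172.16.0.0/12)


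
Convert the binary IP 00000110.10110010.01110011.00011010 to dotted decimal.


00000110 = 6
10110010 = 178
01110011 = 115
00011010 = 26
IP: 6.178.115.26


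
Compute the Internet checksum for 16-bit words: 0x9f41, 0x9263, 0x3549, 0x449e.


Sum all words (with carry folding):
+ 0x9f41 = 0x9f41
+ 0x9263 = 0x31a5
+ 0x3549 = 0x66ee
+ 0x449e = 0xab8c
One's complement: ~0xab8c
Checksum = 0x5473


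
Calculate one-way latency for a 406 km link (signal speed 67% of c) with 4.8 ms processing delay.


Speed = 0.67 * 3e5 km/s = 201000 km/s
Propagation delay = 406 / 201000 = 0.002 s = 2.0199 ms
Processing delay = 4.8 ms
Total one-way latency = 6.8199 ms


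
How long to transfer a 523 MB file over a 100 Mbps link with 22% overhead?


Effective throughput = 100 * (1 - 22/100) = 78 Mbps
File size in Mb = 523 * 8 = 4184 Mb
Time = 4184 / 78
Time = 53.641 seconds


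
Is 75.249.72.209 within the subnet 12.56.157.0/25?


Subnet network: 12.56.157.0
Test IP AND mask: 75.249.72.128
No, 75.249.72.209 is not in 12.56.157.0/25


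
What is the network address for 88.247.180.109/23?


IP:   01011000.11110111.10110100.01101101
Mask: 11111111.11111111.11111110.00000000
AND operation:
Net:  01011000.11110111.10110100.00000000
Network: 88.247.180.0/23


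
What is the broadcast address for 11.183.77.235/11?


Network: 11.160.0.0/11
Host bits = 21
Set all host bits to 1:
Broadcast: 11.191.255.255


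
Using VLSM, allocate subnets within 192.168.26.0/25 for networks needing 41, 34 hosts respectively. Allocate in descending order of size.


41 hosts -> /26 (62 usable): 192.168.26.0/26
34 hosts -> /26 (62 usable): 192.168.26.64/26
Allocation: 192.168.26.0/26 (41 hosts, 62 usable); 192.168.26.64/26 (34 hosts, 62 usable)


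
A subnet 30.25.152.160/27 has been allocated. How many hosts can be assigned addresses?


Host bits = 32 - 27 = 5
Total addresses = 2^5 = 32
Usable = total - 2 (network and broadcast)
Usable hosts: 30


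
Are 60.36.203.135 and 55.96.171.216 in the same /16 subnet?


Mask: 255.255.0.0
60.36.203.135 AND mask = 60.36.0.0
55.96.171.216 AND mask = 55.96.0.0
No, different subnets (60.36.0.0 vs 55.96.0.0)


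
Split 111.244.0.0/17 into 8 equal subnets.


New prefix = 17 + 3 = 20
Each subnet has 4096 addresses
  111.244.0.0/20
  111.244.16.0/20
  111.244.32.0/20
  111.244.48.0/20
  111.244.64.0/20
  111.244.80.0/20
  111.244.96.0/20
  111.244.112.0/20
Subnets: 111.244.0.0/20, 111.244.16.0/20, 111.244.32.0/20, 111.244.48.0/20, 111.244.64.0/20, 111.244.80.0/20, 111.244.96.0/20, 111.244.112.0/20


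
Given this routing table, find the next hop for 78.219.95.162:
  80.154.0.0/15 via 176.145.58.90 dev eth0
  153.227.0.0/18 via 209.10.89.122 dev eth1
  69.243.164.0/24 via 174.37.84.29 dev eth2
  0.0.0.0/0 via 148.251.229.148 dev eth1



Longest prefix match for 78.219.95.162:
  /15 80.154.0.0: no
  /18 153.227.0.0: no
  /24 69.243.164.0: no
  /0 0.0.0.0: MATCH
Selected: next-hop 148.251.229.148 via eth1 (matched /0)


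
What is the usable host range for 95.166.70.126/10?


Network: 95.128.0.0
Broadcast: 95.191.255.255
First usable = network + 1
Last usable = broadcast - 1
Range: 95.128.0.1 to 95.191.255.254


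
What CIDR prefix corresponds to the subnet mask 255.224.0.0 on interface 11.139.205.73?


Binary: 11111111.11100000.00000000.00000000
Count leading 1s
Prefix: /11


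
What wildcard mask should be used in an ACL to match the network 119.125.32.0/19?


Subnet mask: 255.255.224.0
Wildcard = 255.255.255.255 - subnet mask
255 - 255 = 0
255 - 255 = 0
255 - 224 = 31
255 - 0 = 255
Wildcard: 0.0.31.255


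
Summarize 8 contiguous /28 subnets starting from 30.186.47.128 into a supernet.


Original prefix: /28
Number of subnets: 8 = 2^3
New prefix = 28 - 3 = 25
Supernet: 30.186.47.128/25


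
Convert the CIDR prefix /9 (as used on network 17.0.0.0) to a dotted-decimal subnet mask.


/9 means 9 network bits, 23 host bits
Binary: 11111111100000000000000000000000
Mask: 255.128.0.0


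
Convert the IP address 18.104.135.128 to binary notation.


18 = 00010010
104 = 01101000
135 = 10000111
128 = 10000000
Binary: 00010010.01101000.10000111.10000000


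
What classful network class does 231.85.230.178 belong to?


First octet: 231
Binary: 11100111
1110xxxx -> Class D (224-239)
Class D (multicast), default mask N/A


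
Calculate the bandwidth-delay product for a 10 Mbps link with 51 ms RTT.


BDP = bandwidth * RTT
= 10 Mbps * 51 ms
= 10 * 1e6 * 51 / 1000 bits
= 510000 bits
= 63750 bytes
= 62.2559 KB
BDP = 510000 bits (63750 bytes)


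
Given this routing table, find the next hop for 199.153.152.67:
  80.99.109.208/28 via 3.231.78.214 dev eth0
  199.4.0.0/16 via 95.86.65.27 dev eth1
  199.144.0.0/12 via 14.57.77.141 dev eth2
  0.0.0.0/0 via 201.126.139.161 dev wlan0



Longest prefix match for 199.153.152.67:
  /28 80.99.109.208: no
  /16 199.4.0.0: no
  /12 199.144.0.0: MATCH
  /0 0.0.0.0: MATCH
Selected: next-hop 14.57.77.141 via eth2 (matched /12)


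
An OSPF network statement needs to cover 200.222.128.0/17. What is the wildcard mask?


Subnet mask: 255.255.128.0
Wildcard = 255.255.255.255 - subnet mask
255 - 255 = 0
255 - 255 = 0
255 - 128 = 127
255 - 0 = 255
Wildcard: 0.0.127.255


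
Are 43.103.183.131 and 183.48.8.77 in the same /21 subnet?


Mask: 255.255.248.0
43.103.183.131 AND mask = 43.103.176.0
183.48.8.77 AND mask = 183.48.8.0
No, different subnets (43.103.176.0 vs 183.48.8.0)


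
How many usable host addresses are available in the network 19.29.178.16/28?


Host bits = 32 - 28 = 4
Total addresses = 2^4 = 16
Usable = total - 2 (network and broadcast)
Usable hosts: 14


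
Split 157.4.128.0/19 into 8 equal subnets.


New prefix = 19 + 3 = 22
Each subnet has 1024 addresses
  157.4.128.0/22
  157.4.132.0/22
  157.4.136.0/22
  157.4.140.0/22
  157.4.144.0/22
  157.4.148.0/22
  157.4.152.0/22
  157.4.156.0/22
Subnets: 157.4.128.0/22, 157.4.132.0/22, 157.4.136.0/22, 157.4.140.0/22, 157.4.144.0/22, 157.4.148.0/22, 157.4.152.0/22, 157.4.156.0/22


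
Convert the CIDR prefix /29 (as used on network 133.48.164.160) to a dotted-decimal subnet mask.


/29 means 29 network bits, 3 host bits
Binary: 11111111111111111111111111111000
Mask: 255.255.255.248


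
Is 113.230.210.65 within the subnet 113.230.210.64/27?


Subnet network: 113.230.210.64
Test IP AND mask: 113.230.210.64
Yes, 113.230.210.65 is in 113.230.210.64/27


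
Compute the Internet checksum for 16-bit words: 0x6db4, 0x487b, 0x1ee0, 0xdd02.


Sum all words (with carry folding):
+ 0x6db4 = 0x6db4
+ 0x487b = 0xb62f
+ 0x1ee0 = 0xd50f
+ 0xdd02 = 0xb212
One's complement: ~0xb212
Checksum = 0x4ded


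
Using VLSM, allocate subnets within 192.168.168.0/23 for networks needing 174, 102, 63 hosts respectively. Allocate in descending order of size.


174 hosts -> /24 (254 usable): 192.168.168.0/24
102 hosts -> /25 (126 usable): 192.168.169.0/25
63 hosts -> /25 (126 usable): 192.168.169.128/25
Allocation: 192.168.168.0/24 (174 hosts, 254 usable); 192.168.169.0/25 (102 hosts, 126 usable); 192.168.169.128/25 (63 hosts, 126 usable)


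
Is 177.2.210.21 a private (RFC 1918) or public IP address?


RFC 1918 private ranges:
  10.0.0.0/8 (10.0.0.0 - 10.255.255.255)
  172.16.0.0/12 (172.16.0.0 - 172.31.255.255)
  192.168.0.0/16 (192.168.0.0 - 192.168.255.255)
Public (not in any RFC 1918 range)


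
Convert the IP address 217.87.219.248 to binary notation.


217 = 11011001
87 = 01010111
219 = 11011011
248 = 11111000
Binary: 11011001.01010111.11011011.11111000


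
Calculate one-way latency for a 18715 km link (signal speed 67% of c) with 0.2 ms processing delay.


Speed = 0.67 * 3e5 km/s = 201000 km/s
Propagation delay = 18715 / 201000 = 0.0931 s = 93.1095 ms
Processing delay = 0.2 ms
Total one-way latency = 93.3095 ms


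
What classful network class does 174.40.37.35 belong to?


First octet: 174
Binary: 10101110
10xxxxxx -> Class B (128-191)
Class B, default mask 255.255.0.0 (/16)


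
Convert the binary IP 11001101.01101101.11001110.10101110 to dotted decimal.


11001101 = 205
01101101 = 109
11001110 = 206
10101110 = 174
IP: 205.109.206.174


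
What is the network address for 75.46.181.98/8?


IP:   01001011.00101110.10110101.01100010
Mask: 11111111.00000000.00000000.00000000
AND operation:
Net:  01001011.00000000.00000000.00000000
Network: 75.0.0.0/8


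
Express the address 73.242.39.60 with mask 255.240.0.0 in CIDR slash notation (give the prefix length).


Binary: 11111111.11110000.00000000.00000000
Count leading 1s
Prefix: /12


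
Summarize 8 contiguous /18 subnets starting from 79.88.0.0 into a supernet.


Original prefix: /18
Number of subnets: 8 = 2^3
New prefix = 18 - 3 = 15
Supernet: 79.88.0.0/15


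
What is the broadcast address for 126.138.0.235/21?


Network: 126.138.0.0/21
Host bits = 11
Set all host bits to 1:
Broadcast: 126.138.7.255


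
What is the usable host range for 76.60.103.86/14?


Network: 76.60.0.0
Broadcast: 76.63.255.255
First usable = network + 1
Last usable = broadcast - 1
Range: 76.60.0.1 to 76.63.255.254


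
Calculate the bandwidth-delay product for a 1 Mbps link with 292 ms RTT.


BDP = bandwidth * RTT
= 1 Mbps * 292 ms
= 1 * 1e6 * 292 / 1000 bits
= 292000 bits
= 36500 bytes
= 35.6445 KB
BDP = 292000 bits (36500 bytes)


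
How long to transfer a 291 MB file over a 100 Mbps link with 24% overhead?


Effective throughput = 100 * (1 - 24/100) = 76 Mbps
File size in Mb = 291 * 8 = 2328 Mb
Time = 2328 / 76
Time = 30.6316 seconds


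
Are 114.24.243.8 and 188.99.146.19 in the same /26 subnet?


Mask: 255.255.255.192
114.24.243.8 AND mask = 114.24.243.0
188.99.146.19 AND mask = 188.99.146.0
No, different subnets (114.24.243.0 vs 188.99.146.0)


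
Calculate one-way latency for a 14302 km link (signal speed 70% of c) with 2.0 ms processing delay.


Speed = 0.7 * 3e5 km/s = 210000 km/s
Propagation delay = 14302 / 210000 = 0.0681 s = 68.1048 ms
Processing delay = 2.0 ms
Total one-way latency = 70.1048 ms


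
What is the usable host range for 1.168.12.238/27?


Network: 1.168.12.224
Broadcast: 1.168.12.255
First usable = network + 1
Last usable = broadcast - 1
Range: 1.168.12.225 to 1.168.12.254


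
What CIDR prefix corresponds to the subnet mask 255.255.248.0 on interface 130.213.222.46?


Binary: 11111111.11111111.11111000.00000000
Count leading 1s
Prefix: /21


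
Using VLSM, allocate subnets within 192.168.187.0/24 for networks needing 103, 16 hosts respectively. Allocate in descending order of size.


103 hosts -> /25 (126 usable): 192.168.187.0/25
16 hosts -> /27 (30 usable): 192.168.187.128/27
Allocation: 192.168.187.0/25 (103 hosts, 126 usable); 192.168.187.128/27 (16 hosts, 30 usable)


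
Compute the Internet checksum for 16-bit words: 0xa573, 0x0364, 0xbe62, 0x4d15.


Sum all words (with carry folding):
+ 0xa573 = 0xa573
+ 0x0364 = 0xa8d7
+ 0xbe62 = 0x673a
+ 0x4d15 = 0xb44f
One's complement: ~0xb44f
Checksum = 0x4bb0


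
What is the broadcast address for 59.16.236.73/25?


Network: 59.16.236.0/25
Host bits = 7
Set all host bits to 1:
Broadcast: 59.16.236.127


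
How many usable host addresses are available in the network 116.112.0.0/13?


Host bits = 32 - 13 = 19
Total addresses = 2^19 = 524288
Usable = total - 2 (network and broadcast)
Usable hosts: 524286


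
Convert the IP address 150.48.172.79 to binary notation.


150 = 10010110
48 = 00110000
172 = 10101100
79 = 01001111
Binary: 10010110.00110000.10101100.01001111


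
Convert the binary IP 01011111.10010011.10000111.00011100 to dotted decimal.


01011111 = 95
10010011 = 147
10000111 = 135
00011100 = 28
IP: 95.147.135.28


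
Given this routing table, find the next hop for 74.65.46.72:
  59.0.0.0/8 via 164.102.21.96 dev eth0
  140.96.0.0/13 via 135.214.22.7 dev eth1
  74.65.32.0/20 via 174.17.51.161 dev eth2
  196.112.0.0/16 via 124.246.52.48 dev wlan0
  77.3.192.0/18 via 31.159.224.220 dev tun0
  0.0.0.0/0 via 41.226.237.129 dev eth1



Longest prefix match for 74.65.46.72:
  /8 59.0.0.0: no
  /13 140.96.0.0: no
  /20 74.65.32.0: MATCH
  /16 196.112.0.0: no
  /18 77.3.192.0: no
  /0 0.0.0.0: MATCH
Selected: next-hop 174.17.51.161 via eth2 (matched /20)


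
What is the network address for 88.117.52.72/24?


IP:   01011000.01110101.00110100.01001000
Mask: 11111111.11111111.11111111.00000000
AND operation:
Net:  01011000.01110101.00110100.00000000
Network: 88.117.52.0/24


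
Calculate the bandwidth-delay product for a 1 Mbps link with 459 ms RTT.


BDP = bandwidth * RTT
= 1 Mbps * 459 ms
= 1 * 1e6 * 459 / 1000 bits
= 459000 bits
= 57375 bytes
= 56.0303 KB
BDP = 459000 bits (57375 bytes)


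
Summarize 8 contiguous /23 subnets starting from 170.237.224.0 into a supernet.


Original prefix: /23
Number of subnets: 8 = 2^3
New prefix = 23 - 3 = 20
Supernet: 170.237.224.0/20


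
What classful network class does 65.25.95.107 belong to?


First octet: 65
Binary: 01000001
0xxxxxxx -> Class A (1-126)
Class A, default mask 255.0.0.0 (/8)


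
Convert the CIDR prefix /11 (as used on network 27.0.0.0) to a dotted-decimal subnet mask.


/11 means 11 network bits, 21 host bits
Binary: 11111111111000000000000000000000
Mask: 255.224.0.0


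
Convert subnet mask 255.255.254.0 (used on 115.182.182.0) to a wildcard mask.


Subnet mask: 255.255.254.0
Wildcard = 255.255.255.255 - subnet mask
255 - 255 = 0
255 - 255 = 0
255 - 254 = 1
255 - 0 = 255
Wildcard: 0.0.1.255


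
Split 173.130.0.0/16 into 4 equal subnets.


New prefix = 16 + 2 = 18
Each subnet has 16384 addresses
  173.130.0.0/18
  173.130.64.0/18
  173.130.128.0/18
  173.130.192.0/18
Subnets: 173.130.0.0/18, 173.130.64.0/18, 173.130.128.0/18, 173.130.192.0/18


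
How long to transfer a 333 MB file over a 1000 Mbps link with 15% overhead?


Effective throughput = 1000 * (1 - 15/100) = 850 Mbps
File size in Mb = 333 * 8 = 2664 Mb
Time = 2664 / 850
Time = 3.1341 seconds


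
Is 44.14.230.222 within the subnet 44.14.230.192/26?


Subnet network: 44.14.230.192
Test IP AND mask: 44.14.230.192
Yes, 44.14.230.222 is in 44.14.230.192/26


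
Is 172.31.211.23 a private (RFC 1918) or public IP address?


RFC 1918 private ranges:
  10.0.0.0/8 (10.0.0.0 - 10.255.255.255)
  172.16.0.0/12 (172.16.0.0 - 172.31.255.255)
  192.168.0.0/16 (192.168.0.0 - 192.168.255.255)
Private (in 172.16.0.0/12)


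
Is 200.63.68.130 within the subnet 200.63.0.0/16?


Subnet network: 200.63.0.0
Test IP AND mask: 200.63.0.0
Yes, 200.63.68.130 is in 200.63.0.0/16


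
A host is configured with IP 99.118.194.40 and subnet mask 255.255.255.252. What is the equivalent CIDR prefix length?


Binary: 11111111.11111111.11111111.11111100
Count leading 1s
Prefix: /30


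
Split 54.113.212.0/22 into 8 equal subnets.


New prefix = 22 + 3 = 25
Each subnet has 128 addresses
  54.113.212.0/25
  54.113.212.128/25
  54.113.213.0/25
  54.113.213.128/25
  54.113.214.0/25
  54.113.214.128/25
  54.113.215.0/25
  54.113.215.128/25
Subnets: 54.113.212.0/25, 54.113.212.128/25, 54.113.213.0/25, 54.113.213.128/25, 54.113.214.0/25, 54.113.214.128/25, 54.113.215.0/25, 54.113.215.128/25


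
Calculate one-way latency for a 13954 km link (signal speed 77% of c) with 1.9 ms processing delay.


Speed = 0.77 * 3e5 km/s = 231000 km/s
Propagation delay = 13954 / 231000 = 0.0604 s = 60.4069 ms
Processing delay = 1.9 ms
Total one-way latency = 62.3069 ms


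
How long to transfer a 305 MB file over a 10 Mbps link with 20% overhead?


Effective throughput = 10 * (1 - 20/100) = 8 Mbps
File size in Mb = 305 * 8 = 2440 Mb
Time = 2440 / 8
Time = 305 seconds


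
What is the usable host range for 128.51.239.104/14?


Network: 128.48.0.0
Broadcast: 128.51.255.255
First usable = network + 1
Last usable = broadcast - 1
Range: 128.48.0.1 to 128.51.255.254


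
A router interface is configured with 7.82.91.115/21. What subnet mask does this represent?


/21 means 21 network bits, 11 host bits
Binary: 11111111111111111111100000000000
Mask: 255.255.248.0


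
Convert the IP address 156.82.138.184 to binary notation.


156 = 10011100
82 = 01010010
138 = 10001010
184 = 10111000
Binary: 10011100.01010010.10001010.10111000


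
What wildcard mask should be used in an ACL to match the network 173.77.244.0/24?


Subnet mask: 255.255.255.0
Wildcard = 255.255.255.255 - subnet mask
255 - 255 = 0
255 - 255 = 0
255 - 255 = 0
255 - 0 = 255
Wildcard: 0.0.0.255


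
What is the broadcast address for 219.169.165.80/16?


Network: 219.169.0.0/16
Host bits = 16
Set all host bits to 1:
Broadcast: 219.169.255.255


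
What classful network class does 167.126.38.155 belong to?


First octet: 167
Binary: 10100111
10xxxxxx -> Class B (128-191)
Class B, default mask 255.255.0.0 (/16)


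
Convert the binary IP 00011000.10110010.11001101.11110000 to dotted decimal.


00011000 = 24
10110010 = 178
11001101 = 205
11110000 = 240
IP: 24.178.205.240


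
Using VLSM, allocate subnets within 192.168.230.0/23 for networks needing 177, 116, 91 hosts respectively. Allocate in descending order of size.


177 hosts -> /24 (254 usable): 192.168.230.0/24
116 hosts -> /25 (126 usable): 192.168.231.0/25
91 hosts -> /25 (126 usable): 192.168.231.128/25
Allocation: 192.168.230.0/24 (177 hosts, 254 usable); 192.168.231.0/25 (116 hosts, 126 usable); 192.168.231.128/25 (91 hosts, 126 usable)


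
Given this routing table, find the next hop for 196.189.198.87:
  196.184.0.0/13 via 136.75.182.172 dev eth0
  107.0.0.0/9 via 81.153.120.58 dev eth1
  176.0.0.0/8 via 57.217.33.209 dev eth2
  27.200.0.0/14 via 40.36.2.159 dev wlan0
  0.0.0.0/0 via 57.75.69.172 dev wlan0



Longest prefix match for 196.189.198.87:
  /13 196.184.0.0: MATCH
  /9 107.0.0.0: no
  /8 176.0.0.0: no
  /14 27.200.0.0: no
  /0 0.0.0.0: MATCH
Selected: next-hop 136.75.182.172 via eth0 (matched /13)


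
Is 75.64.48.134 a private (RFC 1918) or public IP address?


RFC 1918 private ranges:
  10.0.0.0/8 (10.0.0.0 - 10.255.255.255)
  172.16.0.0/12 (172.16.0.0 - 172.31.255.255)
  192.168.0.0/16 (192.168.0.0 - 192.168.255.255)
Public (not in any RFC 1918 range)


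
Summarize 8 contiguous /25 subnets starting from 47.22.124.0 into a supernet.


Original prefix: /25
Number of subnets: 8 = 2^3
New prefix = 25 - 3 = 22
Supernet: 47.22.124.0/22


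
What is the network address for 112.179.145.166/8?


IP:   01110000.10110011.10010001.10100110
Mask: 11111111.00000000.00000000.00000000
AND operation:
Net:  01110000.00000000.00000000.00000000
Network: 112.0.0.0/8


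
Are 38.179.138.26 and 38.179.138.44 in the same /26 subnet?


Mask: 255.255.255.192
38.179.138.26 AND mask = 38.179.138.0
38.179.138.44 AND mask = 38.179.138.0
Yes, same subnet (38.179.138.0)


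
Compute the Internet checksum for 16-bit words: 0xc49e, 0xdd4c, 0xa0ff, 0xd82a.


Sum all words (with carry folding):
+ 0xc49e = 0xc49e
+ 0xdd4c = 0xa1eb
+ 0xa0ff = 0x42eb
+ 0xd82a = 0x1b16
One's complement: ~0x1b16
Checksum = 0xe4e9


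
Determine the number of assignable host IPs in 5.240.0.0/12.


Host bits = 32 - 12 = 20
Total addresses = 2^20 = 1048576
Usable = total - 2 (network and broadcast)
Usable hosts: 1048574


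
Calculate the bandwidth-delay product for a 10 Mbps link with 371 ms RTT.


BDP = bandwidth * RTT
= 10 Mbps * 371 ms
= 10 * 1e6 * 371 / 1000 bits
= 3710000 bits
= 463750 bytes
= 452.8809 KB
BDP = 3710000 bits (463750 bytes)


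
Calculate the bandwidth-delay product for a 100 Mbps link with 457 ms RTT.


BDP = bandwidth * RTT
= 100 Mbps * 457 ms
= 100 * 1e6 * 457 / 1000 bits
= 45700000 bits
= 5712500 bytes
= 5578.6133 KB
BDP = 45700000 bits (5712500 bytes)


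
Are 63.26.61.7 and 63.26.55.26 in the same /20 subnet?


Mask: 255.255.240.0
63.26.61.7 AND mask = 63.26.48.0
63.26.55.26 AND mask = 63.26.48.0
Yes, same subnet (63.26.48.0)


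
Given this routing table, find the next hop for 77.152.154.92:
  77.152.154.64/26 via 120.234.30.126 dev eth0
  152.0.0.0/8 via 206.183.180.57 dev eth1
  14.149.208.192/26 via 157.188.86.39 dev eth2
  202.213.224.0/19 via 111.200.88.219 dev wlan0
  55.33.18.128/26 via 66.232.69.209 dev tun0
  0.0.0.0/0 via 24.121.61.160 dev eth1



Longest prefix match for 77.152.154.92:
  /26 77.152.154.64: MATCH
  /8 152.0.0.0: no
  /26 14.149.208.192: no
  /19 202.213.224.0: no
  /26 55.33.18.128: no
  /0 0.0.0.0: MATCH
Selected: next-hop 120.234.30.126 via eth0 (matched /26)
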